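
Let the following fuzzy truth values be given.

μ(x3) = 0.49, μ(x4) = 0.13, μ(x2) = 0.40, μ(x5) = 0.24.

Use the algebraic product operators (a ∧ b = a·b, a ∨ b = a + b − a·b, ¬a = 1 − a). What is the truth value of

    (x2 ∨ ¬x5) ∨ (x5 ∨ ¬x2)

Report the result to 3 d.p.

¬x5 = 1 − 0.2400 = 0.7600
x2 ∨ ¬x5 = a + b − a·b on (0.4000, 0.7600) = 0.8560
¬x2 = 1 − 0.4000 = 0.6000
x5 ∨ ¬x2 = a + b − a·b on (0.2400, 0.6000) = 0.6960
(x2 ∨ ¬x5) ∨ (x5 ∨ ¬x2) = a + b − a·b on (0.8560, 0.6960) = 0.9562

0.956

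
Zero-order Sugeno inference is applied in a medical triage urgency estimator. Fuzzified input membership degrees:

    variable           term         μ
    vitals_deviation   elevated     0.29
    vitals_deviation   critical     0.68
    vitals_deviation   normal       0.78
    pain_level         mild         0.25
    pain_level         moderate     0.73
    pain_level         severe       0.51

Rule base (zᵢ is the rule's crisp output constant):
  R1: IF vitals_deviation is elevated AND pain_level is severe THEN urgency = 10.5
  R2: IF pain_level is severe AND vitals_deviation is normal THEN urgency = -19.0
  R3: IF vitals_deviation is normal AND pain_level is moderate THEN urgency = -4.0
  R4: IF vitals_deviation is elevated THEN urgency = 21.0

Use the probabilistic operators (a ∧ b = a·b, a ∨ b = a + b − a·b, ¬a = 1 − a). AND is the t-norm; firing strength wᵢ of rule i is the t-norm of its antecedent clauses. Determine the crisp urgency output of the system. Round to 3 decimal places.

-1.561

R1 (z=10.5): elevated=0.29, severe=0.51; AND[a·b] → w = 0.1479
R2 (z=-19.0): severe=0.51, normal=0.78; AND[a·b] → w = 0.3978
R3 (z=-4.0): normal=0.78, moderate=0.73; AND[a·b] → w = 0.5694
R4 (z=21.0): elevated=0.29 → w = 0.2900
Weighted average = (0.1479·10.5 + 0.3978·-19.0 + 0.5694·-4.0 + 0.2900·21.0) / (0.1479 + 0.3978 + 0.5694 + 0.2900)
  = -2.1929 / 1.4051 = -1.561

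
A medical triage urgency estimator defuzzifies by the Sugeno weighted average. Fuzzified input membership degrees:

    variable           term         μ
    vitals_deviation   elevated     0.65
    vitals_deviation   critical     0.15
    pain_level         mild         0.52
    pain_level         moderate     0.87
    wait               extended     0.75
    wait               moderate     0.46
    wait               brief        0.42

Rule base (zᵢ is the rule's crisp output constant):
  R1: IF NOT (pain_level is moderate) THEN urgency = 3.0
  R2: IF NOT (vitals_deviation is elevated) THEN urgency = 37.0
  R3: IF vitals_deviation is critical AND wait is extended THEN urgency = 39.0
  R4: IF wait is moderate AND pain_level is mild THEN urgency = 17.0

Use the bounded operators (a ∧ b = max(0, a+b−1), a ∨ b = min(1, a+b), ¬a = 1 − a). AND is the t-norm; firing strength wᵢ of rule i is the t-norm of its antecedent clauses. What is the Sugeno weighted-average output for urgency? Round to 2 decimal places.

27.79

R1 (z=3.0): ¬moderate=1−0.87=0.13 → w = 0.13
R2 (z=37.0): ¬elevated=1−0.65=0.35 → w = 0.35
R3 (z=39.0): critical=0.15, extended=0.75; AND[max(0, a+b−1)] → w = 0.00
R4 (z=17.0): moderate=0.46, mild=0.52; AND[max(0, a+b−1)] → w = 0.00
Weighted average = (0.13·3.0 + 0.35·37.0 + 0.00·39.0 + 0.00·17.0) / (0.13 + 0.35 + 0.00 + 0.00)
  = 13.3400 / 0.4800 = 27.79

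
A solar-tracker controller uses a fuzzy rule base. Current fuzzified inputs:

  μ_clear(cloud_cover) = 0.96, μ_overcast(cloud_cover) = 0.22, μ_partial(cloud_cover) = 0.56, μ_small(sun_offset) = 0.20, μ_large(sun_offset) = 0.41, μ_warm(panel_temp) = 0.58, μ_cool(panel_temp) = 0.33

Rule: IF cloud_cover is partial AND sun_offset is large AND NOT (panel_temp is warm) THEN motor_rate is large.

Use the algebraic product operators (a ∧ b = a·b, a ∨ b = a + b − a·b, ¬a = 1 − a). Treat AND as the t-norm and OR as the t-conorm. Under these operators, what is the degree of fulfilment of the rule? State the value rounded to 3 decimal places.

firing strength: partial=0.56, large=0.41, ¬warm=1−0.58=0.42; AND[a·b] → w = 0.0964

0.096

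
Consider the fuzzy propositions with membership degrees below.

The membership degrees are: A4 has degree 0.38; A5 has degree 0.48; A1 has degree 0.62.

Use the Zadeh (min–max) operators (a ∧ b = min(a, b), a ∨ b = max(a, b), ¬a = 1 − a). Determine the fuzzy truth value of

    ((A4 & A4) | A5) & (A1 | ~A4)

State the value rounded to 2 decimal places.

0.48

A4 & A4 = min(a, b) on (0.38, 0.38) = 0.38
(A4 & A4) | A5 = max(a, b) on (0.38, 0.48) = 0.48
~A4 = 1 − 0.38 = 0.62
A1 | ~A4 = max(a, b) on (0.62, 0.62) = 0.62
((A4 & A4) | A5) & (A1 | ~A4) = min(a, b) on (0.48, 0.62) = 0.48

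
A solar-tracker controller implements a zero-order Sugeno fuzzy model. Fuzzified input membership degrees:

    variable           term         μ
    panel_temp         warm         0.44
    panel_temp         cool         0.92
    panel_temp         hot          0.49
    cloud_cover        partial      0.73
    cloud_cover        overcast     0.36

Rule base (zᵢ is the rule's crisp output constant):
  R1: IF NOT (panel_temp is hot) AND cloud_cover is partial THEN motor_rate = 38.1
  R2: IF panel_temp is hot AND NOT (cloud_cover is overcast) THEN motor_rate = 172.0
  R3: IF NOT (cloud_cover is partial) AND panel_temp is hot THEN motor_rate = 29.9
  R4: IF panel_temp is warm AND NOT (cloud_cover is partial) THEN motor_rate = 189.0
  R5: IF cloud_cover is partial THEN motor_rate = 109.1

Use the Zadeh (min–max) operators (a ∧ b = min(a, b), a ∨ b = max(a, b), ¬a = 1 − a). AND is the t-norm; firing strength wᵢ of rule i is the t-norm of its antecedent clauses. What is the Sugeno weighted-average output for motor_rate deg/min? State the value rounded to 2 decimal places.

R1 (z=38.1): ¬hot=1−0.49=0.51, partial=0.73; AND[min(a, b)] → w = 0.51
R2 (z=172.0): hot=0.49, ¬overcast=1−0.36=0.64; AND[min(a, b)] → w = 0.49
R3 (z=29.9): ¬partial=1−0.73=0.27, hot=0.49; AND[min(a, b)] → w = 0.27
R4 (z=189.0): warm=0.44, ¬partial=1−0.73=0.27; AND[min(a, b)] → w = 0.27
R5 (z=109.1): partial=0.73 → w = 0.73
Weighted average = (0.51·38.1 + 0.49·172.0 + 0.27·29.9 + 0.27·189.0 + 0.73·109.1) / (0.51 + 0.49 + 0.27 + 0.27 + 0.73)
  = 242.4570 / 2.2700 = 106.81

106.81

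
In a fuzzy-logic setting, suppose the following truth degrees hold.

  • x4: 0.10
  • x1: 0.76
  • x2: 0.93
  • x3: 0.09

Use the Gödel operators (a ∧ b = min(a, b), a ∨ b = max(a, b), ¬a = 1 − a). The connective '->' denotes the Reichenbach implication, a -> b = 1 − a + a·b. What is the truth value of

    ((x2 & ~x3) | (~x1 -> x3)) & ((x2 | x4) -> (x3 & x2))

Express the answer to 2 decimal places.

~x3 = 1 − 0.09 = 0.91
x2 & ~x3 = min(a, b) on (0.93, 0.91) = 0.91
~x1 = 1 − 0.76 = 0.24
~x1 -> x3  [Reichenbach: 1 − a + a·b] with a=0.24, b=0.09 → 0.78
(x2 & ~x3) | (~x1 -> x3) = max(a, b) on (0.91, 0.78) = 0.91
x2 | x4 = max(a, b) on (0.93, 0.10) = 0.93
x3 & x2 = min(a, b) on (0.09, 0.93) = 0.09
(x2 | x4) -> (x3 & x2)  [Reichenbach: 1 − a + a·b] with a=0.93, b=0.09 → 0.15
((x2 & ~x3) | (~x1 -> x3)) & ((x2 | x4) -> (x3 & x2)) = min(a, b) on (0.91, 0.15) = 0.15

0.15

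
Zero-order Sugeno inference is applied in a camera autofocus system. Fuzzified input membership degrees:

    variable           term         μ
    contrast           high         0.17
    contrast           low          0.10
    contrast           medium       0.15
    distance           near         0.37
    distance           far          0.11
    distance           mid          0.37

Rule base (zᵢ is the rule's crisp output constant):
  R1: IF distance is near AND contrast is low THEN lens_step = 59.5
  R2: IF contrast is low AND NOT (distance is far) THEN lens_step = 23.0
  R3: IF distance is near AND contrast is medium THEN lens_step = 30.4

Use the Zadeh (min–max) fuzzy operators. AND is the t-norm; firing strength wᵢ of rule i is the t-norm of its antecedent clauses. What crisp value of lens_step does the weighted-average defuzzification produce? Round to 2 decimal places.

36.60

R1 (z=59.5): near=0.37, low=0.10; AND[min(a, b)] → w = 0.10
R2 (z=23.0): low=0.10, ¬far=1−0.11=0.89; AND[min(a, b)] → w = 0.10
R3 (z=30.4): near=0.37, medium=0.15; AND[min(a, b)] → w = 0.15
Weighted average = (0.10·59.5 + 0.10·23.0 + 0.15·30.4) / (0.10 + 0.10 + 0.15)
  = 12.8100 / 0.3500 = 36.60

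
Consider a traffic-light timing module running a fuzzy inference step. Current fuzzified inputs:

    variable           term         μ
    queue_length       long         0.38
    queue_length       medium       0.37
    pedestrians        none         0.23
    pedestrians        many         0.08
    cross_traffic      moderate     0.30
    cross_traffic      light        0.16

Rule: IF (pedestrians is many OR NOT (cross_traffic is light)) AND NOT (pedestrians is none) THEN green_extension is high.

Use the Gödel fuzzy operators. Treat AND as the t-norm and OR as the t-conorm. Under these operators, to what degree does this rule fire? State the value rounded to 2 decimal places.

firing strength: (many=0.08 OR ¬light=1−0.16=0.84) = 0.84; AND[min(a, b)] with ¬none=1−0.23=0.77 → w = 0.77

0.77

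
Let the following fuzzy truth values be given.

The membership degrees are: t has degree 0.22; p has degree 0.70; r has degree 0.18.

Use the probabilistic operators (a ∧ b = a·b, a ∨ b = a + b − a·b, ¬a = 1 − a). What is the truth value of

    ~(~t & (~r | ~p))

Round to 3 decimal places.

~t = 1 − 0.2200 = 0.7800
~r = 1 − 0.1800 = 0.8200
~p = 1 − 0.7000 = 0.3000
~r | ~p = a + b − a·b on (0.8200, 0.3000) = 0.8740
~t & (~r | ~p) = a·b on (0.7800, 0.8740) = 0.6817
~(~t & (~r | ~p)) = 1 − 0.6817 = 0.3183

0.318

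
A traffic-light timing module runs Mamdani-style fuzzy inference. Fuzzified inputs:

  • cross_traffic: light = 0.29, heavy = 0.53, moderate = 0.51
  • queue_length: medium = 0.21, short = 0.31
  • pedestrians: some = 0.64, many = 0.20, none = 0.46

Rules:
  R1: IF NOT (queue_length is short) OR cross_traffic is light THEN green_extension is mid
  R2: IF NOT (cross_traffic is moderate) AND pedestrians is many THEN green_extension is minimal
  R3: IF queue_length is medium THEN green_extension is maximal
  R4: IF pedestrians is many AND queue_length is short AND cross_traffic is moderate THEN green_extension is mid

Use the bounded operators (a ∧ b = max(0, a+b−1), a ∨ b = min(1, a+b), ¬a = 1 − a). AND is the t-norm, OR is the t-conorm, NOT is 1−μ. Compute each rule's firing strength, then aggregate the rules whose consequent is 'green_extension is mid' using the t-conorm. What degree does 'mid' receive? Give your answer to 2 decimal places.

0.98

R1: ¬short=1−0.31=0.69, light=0.29; OR[min(1, a+b)] → w = 0.98
R2: ¬moderate=1−0.51=0.49, many=0.20; AND[max(0, a+b−1)] → w = 0.00
R3: medium=0.21 → w = 0.21
R4: many=0.20, short=0.31, moderate=0.51; AND[max(0, a+b−1)] → w = 0.00
Rules with consequent 'mid': {R1, R4} → strengths 0.98, 0.00
Aggregate via t-conorm [min(1, a+b)]: 0.98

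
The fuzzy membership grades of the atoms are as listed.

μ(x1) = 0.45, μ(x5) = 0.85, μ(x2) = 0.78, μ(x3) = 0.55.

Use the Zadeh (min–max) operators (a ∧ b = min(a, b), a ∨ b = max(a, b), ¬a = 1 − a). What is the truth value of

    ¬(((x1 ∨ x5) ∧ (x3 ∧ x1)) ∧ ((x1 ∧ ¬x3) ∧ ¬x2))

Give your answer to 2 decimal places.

0.78

x1 ∨ x5 = max(a, b) on (0.45, 0.85) = 0.85
x3 ∧ x1 = min(a, b) on (0.55, 0.45) = 0.45
(x1 ∨ x5) ∧ (x3 ∧ x1) = min(a, b) on (0.85, 0.45) = 0.45
¬x3 = 1 − 0.55 = 0.45
x1 ∧ ¬x3 = min(a, b) on (0.45, 0.45) = 0.45
¬x2 = 1 − 0.78 = 0.22
(x1 ∧ ¬x3) ∧ ¬x2 = min(a, b) on (0.45, 0.22) = 0.22
((x1 ∨ x5) ∧ (x3 ∧ x1)) ∧ ((x1 ∧ ¬x3) ∧ ¬x2) = min(a, b) on (0.45, 0.22) = 0.22
¬(((x1 ∨ x5) ∧ (x3 ∧ x1)) ∧ ((x1 ∧ ¬x3) ∧ ¬x2)) = 1 − 0.22 = 0.78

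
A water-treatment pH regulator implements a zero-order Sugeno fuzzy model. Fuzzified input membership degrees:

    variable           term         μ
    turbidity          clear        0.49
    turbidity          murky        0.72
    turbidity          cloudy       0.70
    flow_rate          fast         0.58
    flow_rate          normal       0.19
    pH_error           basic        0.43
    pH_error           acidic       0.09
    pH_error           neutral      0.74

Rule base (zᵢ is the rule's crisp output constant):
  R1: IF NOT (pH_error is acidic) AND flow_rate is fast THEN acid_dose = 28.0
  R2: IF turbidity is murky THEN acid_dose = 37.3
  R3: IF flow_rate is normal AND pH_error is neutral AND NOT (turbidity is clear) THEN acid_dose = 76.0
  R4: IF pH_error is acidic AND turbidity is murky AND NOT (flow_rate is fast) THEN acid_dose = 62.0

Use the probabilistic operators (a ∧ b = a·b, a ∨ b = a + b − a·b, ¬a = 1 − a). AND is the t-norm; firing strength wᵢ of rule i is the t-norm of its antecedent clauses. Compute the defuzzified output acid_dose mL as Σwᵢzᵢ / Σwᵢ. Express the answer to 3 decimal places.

36.215

R1 (z=28.0): ¬acidic=1−0.09=0.91, fast=0.58; AND[a·b] → w = 0.5278
R2 (z=37.3): murky=0.72 → w = 0.7200
R3 (z=76.0): normal=0.19, neutral=0.74, ¬clear=1−0.49=0.51; AND[a·b] → w = 0.0717
R4 (z=62.0): acidic=0.09, murky=0.72, ¬fast=1−0.58=0.42; AND[a·b] → w = 0.0272
Weighted average = (0.5278·28.0 + 0.7200·37.3 + 0.0717·76.0 + 0.0272·62.0) / (0.5278 + 0.7200 + 0.0717 + 0.0272)
  = 48.7714 / 1.3467 = 36.215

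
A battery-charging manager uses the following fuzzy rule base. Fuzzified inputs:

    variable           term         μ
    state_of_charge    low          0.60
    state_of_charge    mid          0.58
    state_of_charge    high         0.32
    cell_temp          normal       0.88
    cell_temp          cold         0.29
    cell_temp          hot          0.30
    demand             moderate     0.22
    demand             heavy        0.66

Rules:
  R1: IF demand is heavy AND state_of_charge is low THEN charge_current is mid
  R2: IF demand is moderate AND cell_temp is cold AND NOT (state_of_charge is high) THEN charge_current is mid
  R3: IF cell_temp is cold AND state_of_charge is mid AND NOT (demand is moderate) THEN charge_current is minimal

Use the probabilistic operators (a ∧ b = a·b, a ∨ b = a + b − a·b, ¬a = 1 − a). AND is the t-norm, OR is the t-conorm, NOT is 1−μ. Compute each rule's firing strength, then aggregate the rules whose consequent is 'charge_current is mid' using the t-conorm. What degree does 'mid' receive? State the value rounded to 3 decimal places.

R1: heavy=0.66, low=0.60; AND[a·b] → w = 0.3960
R2: moderate=0.22, cold=0.29, ¬high=1−0.32=0.68; AND[a·b] → w = 0.0434
R3: cold=0.29, mid=0.58, ¬moderate=1−0.22=0.78; AND[a·b] → w = 0.1312
Rules with consequent 'mid': {R1, R2} → strengths 0.3960, 0.0434
Aggregate via t-conorm [a + b − a·b]: 0.4222

0.422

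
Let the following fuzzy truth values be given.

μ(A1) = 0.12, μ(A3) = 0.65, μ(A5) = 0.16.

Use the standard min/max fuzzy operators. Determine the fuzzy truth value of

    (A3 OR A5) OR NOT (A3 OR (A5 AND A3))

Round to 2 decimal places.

0.65

A3 OR A5 = max(a, b) on (0.65, 0.16) = 0.65
A5 AND A3 = min(a, b) on (0.16, 0.65) = 0.16
A3 OR (A5 AND A3) = max(a, b) on (0.65, 0.16) = 0.65
NOT (A3 OR (A5 AND A3)) = 1 − 0.65 = 0.35
(A3 OR A5) OR NOT (A3 OR (A5 AND A3)) = max(a, b) on (0.65, 0.35) = 0.65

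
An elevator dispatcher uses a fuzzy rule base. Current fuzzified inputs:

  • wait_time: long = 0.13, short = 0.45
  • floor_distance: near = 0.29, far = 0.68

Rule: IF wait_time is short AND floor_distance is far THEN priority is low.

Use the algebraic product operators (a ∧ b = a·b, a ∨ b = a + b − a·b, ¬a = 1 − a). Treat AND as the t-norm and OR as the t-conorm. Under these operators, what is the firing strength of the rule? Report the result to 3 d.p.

firing strength: short=0.45, far=0.68; AND[a·b] → w = 0.3060

0.306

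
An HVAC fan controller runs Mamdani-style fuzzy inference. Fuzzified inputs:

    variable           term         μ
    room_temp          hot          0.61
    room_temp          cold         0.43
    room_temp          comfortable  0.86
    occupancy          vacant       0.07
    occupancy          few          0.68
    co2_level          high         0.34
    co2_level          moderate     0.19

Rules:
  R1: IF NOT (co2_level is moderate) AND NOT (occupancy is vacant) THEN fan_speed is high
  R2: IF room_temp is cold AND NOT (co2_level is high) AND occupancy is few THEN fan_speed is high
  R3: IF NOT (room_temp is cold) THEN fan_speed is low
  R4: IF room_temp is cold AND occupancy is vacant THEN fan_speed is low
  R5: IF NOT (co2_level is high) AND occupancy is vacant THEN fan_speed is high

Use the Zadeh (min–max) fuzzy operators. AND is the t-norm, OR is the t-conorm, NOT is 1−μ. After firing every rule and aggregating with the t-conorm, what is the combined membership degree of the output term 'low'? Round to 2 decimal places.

R1: ¬moderate=1−0.19=0.81, ¬vacant=1−0.07=0.93; AND[min(a, b)] → w = 0.81
R2: cold=0.43, ¬high=1−0.34=0.66, few=0.68; AND[min(a, b)] → w = 0.43
R3: ¬cold=1−0.43=0.57 → w = 0.57
R4: cold=0.43, vacant=0.07; AND[min(a, b)] → w = 0.07
R5: ¬high=1−0.34=0.66, vacant=0.07; AND[min(a, b)] → w = 0.07
Rules with consequent 'low': {R3, R4} → strengths 0.57, 0.07
Aggregate via t-conorm [max(a, b)]: 0.57

0.57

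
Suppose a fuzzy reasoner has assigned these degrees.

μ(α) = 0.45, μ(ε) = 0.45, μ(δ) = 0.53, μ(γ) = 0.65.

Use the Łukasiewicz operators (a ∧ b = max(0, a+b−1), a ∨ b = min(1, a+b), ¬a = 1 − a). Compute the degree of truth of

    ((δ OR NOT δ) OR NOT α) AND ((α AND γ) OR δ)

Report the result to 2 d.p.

0.63

NOT δ = 1 − 0.53 = 0.47
δ OR NOT δ = min(1, a+b) on (0.53, 0.47) = 1.00
NOT α = 1 − 0.45 = 0.55
(δ OR NOT δ) OR NOT α = min(1, a+b) on (1.00, 0.55) = 1.00
α AND γ = max(0, a+b−1) on (0.45, 0.65) = 0.10
(α AND γ) OR δ = min(1, a+b) on (0.10, 0.53) = 0.63
((δ OR NOT δ) OR NOT α) AND ((α AND γ) OR δ) = max(0, a+b−1) on (1.00, 0.63) = 0.63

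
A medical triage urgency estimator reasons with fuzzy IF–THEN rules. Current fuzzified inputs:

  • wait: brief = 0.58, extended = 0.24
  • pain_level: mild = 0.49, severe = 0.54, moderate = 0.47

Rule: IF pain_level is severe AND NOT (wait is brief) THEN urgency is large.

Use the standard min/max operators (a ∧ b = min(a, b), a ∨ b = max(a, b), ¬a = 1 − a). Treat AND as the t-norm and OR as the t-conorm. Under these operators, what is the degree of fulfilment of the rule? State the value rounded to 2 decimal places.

firing strength: severe=0.54, ¬brief=1−0.58=0.42; AND[min(a, b)] → w = 0.42

0.42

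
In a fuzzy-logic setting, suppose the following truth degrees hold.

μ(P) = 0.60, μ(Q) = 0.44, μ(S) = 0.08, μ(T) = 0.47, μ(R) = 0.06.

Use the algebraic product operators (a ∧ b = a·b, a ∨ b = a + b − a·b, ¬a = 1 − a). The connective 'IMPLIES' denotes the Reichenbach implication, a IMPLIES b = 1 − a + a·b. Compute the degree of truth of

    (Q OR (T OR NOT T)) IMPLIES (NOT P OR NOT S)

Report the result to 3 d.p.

0.959

NOT T = 1 − 0.4700 = 0.5300
T OR NOT T = a + b − a·b on (0.4700, 0.5300) = 0.7509
Q OR (T OR NOT T) = a + b − a·b on (0.4400, 0.7509) = 0.8605
NOT P = 1 − 0.6000 = 0.4000
NOT S = 1 − 0.0800 = 0.9200
NOT P OR NOT S = a + b − a·b on (0.4000, 0.9200) = 0.9520
(Q OR (T OR NOT T)) IMPLIES (NOT P OR NOT S)  [Reichenbach: 1 − a + a·b] with a=0.8605, b=0.9520 → 0.9587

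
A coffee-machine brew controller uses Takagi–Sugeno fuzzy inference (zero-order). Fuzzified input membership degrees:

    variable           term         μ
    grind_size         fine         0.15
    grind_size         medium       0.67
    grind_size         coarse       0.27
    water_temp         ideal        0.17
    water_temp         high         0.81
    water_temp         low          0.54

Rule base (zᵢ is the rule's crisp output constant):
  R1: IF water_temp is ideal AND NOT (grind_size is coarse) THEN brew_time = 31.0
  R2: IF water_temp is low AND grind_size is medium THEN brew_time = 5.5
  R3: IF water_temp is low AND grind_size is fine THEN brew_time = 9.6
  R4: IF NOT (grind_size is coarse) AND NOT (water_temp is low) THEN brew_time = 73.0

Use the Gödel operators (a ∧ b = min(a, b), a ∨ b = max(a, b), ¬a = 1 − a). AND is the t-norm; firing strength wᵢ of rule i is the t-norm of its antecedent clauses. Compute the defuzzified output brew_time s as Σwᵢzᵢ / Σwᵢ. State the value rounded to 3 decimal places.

R1 (z=31.0): ideal=0.17, ¬coarse=1−0.27=0.73; AND[min(a, b)] → w = 0.17
R2 (z=5.5): low=0.54, medium=0.67; AND[min(a, b)] → w = 0.54
R3 (z=9.6): low=0.54, fine=0.15; AND[min(a, b)] → w = 0.15
R4 (z=73.0): ¬coarse=1−0.27=0.73, ¬low=1−0.54=0.46; AND[min(a, b)] → w = 0.46
Weighted average = (0.17·31.0 + 0.54·5.5 + 0.15·9.6 + 0.46·73.0) / (0.17 + 0.54 + 0.15 + 0.46)
  = 43.2600 / 1.3200 = 32.773

32.773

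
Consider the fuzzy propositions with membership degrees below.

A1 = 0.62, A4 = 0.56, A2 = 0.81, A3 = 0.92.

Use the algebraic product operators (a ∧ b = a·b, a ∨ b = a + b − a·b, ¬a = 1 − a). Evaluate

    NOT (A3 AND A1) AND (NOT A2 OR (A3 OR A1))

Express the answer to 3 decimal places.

0.419

A3 AND A1 = a·b on (0.9200, 0.6200) = 0.5704
NOT (A3 AND A1) = 1 − 0.5704 = 0.4296
NOT A2 = 1 − 0.8100 = 0.1900
A3 OR A1 = a + b − a·b on (0.9200, 0.6200) = 0.9696
NOT A2 OR (A3 OR A1) = a + b − a·b on (0.1900, 0.9696) = 0.9754
NOT (A3 AND A1) AND (NOT A2 OR (A3 OR A1)) = a·b on (0.4296, 0.9754) = 0.4190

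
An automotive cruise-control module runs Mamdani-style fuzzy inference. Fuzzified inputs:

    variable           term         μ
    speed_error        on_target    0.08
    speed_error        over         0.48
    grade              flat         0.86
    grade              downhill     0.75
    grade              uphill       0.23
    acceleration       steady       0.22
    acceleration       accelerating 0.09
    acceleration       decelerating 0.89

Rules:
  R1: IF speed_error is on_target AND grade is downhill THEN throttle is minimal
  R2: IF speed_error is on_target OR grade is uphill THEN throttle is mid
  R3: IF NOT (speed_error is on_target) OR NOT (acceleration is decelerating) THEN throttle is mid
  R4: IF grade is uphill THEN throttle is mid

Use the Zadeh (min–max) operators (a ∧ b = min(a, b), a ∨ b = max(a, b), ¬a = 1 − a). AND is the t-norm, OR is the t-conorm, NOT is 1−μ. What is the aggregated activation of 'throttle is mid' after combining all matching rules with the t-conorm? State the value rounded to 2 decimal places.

0.92

R1: on_target=0.08, downhill=0.75; AND[min(a, b)] → w = 0.08
R2: on_target=0.08, uphill=0.23; OR[max(a, b)] → w = 0.23
R3: ¬on_target=1−0.08=0.92, ¬decelerating=1−0.89=0.11; OR[max(a, b)] → w = 0.92
R4: uphill=0.23 → w = 0.23
Rules with consequent 'mid': {R2, R3, R4} → strengths 0.23, 0.92, 0.23
Aggregate via t-conorm [max(a, b)]: 0.92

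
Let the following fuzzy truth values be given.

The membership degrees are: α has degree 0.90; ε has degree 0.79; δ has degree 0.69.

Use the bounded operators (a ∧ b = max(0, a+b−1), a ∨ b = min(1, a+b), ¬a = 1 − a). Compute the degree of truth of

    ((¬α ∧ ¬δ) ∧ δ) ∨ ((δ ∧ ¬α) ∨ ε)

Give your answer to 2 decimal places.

¬α = 1 − 0.90 = 0.10
¬δ = 1 − 0.69 = 0.31
¬α ∧ ¬δ = max(0, a+b−1) on (0.10, 0.31) = 0.00
(¬α ∧ ¬δ) ∧ δ = max(0, a+b−1) on (0.00, 0.69) = 0.00
¬α = 1 − 0.90 = 0.10
δ ∧ ¬α = max(0, a+b−1) on (0.69, 0.10) = 0.00
(δ ∧ ¬α) ∨ ε = min(1, a+b) on (0.00, 0.79) = 0.79
((¬α ∧ ¬δ) ∧ δ) ∨ ((δ ∧ ¬α) ∨ ε) = min(1, a+b) on (0.00, 0.79) = 0.79

0.79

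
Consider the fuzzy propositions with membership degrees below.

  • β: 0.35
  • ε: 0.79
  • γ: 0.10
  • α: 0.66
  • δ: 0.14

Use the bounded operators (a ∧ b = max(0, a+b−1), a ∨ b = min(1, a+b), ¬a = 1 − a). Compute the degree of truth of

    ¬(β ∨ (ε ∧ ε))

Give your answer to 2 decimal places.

ε ∧ ε = max(0, a+b−1) on (0.79, 0.79) = 0.58
β ∨ (ε ∧ ε) = min(1, a+b) on (0.35, 0.58) = 0.93
¬(β ∨ (ε ∧ ε)) = 1 − 0.93 = 0.07

0.07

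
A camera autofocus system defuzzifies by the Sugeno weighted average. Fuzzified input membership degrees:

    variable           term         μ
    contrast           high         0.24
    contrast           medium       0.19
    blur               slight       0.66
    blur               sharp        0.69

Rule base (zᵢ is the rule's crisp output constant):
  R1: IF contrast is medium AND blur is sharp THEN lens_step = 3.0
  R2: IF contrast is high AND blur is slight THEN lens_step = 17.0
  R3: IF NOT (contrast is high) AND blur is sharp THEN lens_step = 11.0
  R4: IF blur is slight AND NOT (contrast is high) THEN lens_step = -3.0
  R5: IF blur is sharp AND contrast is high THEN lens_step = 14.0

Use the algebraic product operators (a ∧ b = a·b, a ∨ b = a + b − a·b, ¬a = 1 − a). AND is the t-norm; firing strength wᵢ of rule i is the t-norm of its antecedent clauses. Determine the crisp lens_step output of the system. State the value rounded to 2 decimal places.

6.53

R1 (z=3.0): medium=0.19, sharp=0.69; AND[a·b] → w = 0.1311
R2 (z=17.0): high=0.24, slight=0.66; AND[a·b] → w = 0.1584
R3 (z=11.0): ¬high=1−0.24=0.76, sharp=0.69; AND[a·b] → w = 0.5244
R4 (z=-3.0): slight=0.66, ¬high=1−0.24=0.76; AND[a·b] → w = 0.5016
R5 (z=14.0): sharp=0.69, high=0.24; AND[a·b] → w = 0.1656
Weighted average = (0.1311·3.0 + 0.1584·17.0 + 0.5244·11.0 + 0.5016·-3.0 + 0.1656·14.0) / (0.1311 + 0.1584 + 0.5244 + 0.5016 + 0.1656)
  = 9.6681 / 1.4811 = 6.53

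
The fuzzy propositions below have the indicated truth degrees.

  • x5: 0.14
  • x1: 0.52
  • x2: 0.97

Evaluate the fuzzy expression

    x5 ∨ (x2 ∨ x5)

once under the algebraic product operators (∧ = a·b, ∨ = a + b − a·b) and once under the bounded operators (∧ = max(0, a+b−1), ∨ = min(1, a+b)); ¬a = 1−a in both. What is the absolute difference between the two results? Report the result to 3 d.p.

0.022

Under algebraic product:
  x2 ∨ x5 = a + b − a·b on (0.9700, 0.1400) = 0.9742
  x5 ∨ (x2 ∨ x5) = a + b − a·b on (0.1400, 0.9742) = 0.9778
  → value = 0.9778
Under bounded:
  x2 ∨ x5 = min(1, a+b) on (0.97, 0.14) = 1.00
  x5 ∨ (x2 ∨ x5) = min(1, a+b) on (0.14, 1.00) = 1.00
  → value = 1.0000
|0.9778 − 1.0000| = 0.022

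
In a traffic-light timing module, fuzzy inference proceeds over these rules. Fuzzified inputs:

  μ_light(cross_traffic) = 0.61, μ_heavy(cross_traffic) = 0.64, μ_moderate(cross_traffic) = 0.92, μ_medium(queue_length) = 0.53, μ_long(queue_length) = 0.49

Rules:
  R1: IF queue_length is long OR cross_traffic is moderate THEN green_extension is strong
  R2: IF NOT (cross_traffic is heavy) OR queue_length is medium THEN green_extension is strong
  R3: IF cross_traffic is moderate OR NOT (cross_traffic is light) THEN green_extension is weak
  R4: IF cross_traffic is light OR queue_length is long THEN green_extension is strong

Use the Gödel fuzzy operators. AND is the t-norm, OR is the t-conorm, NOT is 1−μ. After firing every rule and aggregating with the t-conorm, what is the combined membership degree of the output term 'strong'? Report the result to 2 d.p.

0.92

R1: long=0.49, moderate=0.92; OR[max(a, b)] → w = 0.92
R2: ¬heavy=1−0.64=0.36, medium=0.53; OR[max(a, b)] → w = 0.53
R3: moderate=0.92, ¬light=1−0.61=0.39; OR[max(a, b)] → w = 0.92
R4: light=0.61, long=0.49; OR[max(a, b)] → w = 0.61
Rules with consequent 'strong': {R1, R2, R4} → strengths 0.92, 0.53, 0.61
Aggregate via t-conorm [max(a, b)]: 0.92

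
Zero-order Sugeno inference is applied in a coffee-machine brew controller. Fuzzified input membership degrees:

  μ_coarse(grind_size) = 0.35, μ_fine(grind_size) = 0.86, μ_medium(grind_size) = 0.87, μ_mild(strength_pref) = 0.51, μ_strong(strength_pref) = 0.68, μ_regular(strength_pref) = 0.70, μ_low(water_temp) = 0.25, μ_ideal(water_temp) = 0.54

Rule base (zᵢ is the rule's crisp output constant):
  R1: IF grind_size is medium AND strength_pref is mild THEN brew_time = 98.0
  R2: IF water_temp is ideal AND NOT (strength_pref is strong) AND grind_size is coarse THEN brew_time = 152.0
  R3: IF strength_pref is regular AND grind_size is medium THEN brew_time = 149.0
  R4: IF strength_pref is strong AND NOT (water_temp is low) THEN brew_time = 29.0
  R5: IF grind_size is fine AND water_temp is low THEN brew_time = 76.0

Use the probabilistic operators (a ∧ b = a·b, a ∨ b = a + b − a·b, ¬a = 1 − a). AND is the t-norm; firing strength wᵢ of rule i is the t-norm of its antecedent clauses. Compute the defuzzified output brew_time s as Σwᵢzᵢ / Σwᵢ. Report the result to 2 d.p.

94.96

R1 (z=98.0): medium=0.87, mild=0.51; AND[a·b] → w = 0.4437
R2 (z=152.0): ideal=0.54, ¬strong=1−0.68=0.32, coarse=0.35; AND[a·b] → w = 0.0605
R3 (z=149.0): regular=0.70, medium=0.87; AND[a·b] → w = 0.6090
R4 (z=29.0): strong=0.68, ¬low=1−0.25=0.75; AND[a·b] → w = 0.5100
R5 (z=76.0): fine=0.86, low=0.25; AND[a·b] → w = 0.2150
Weighted average = (0.4437·98.0 + 0.0605·152.0 + 0.6090·149.0 + 0.5100·29.0 + 0.2150·76.0) / (0.4437 + 0.0605 + 0.6090 + 0.5100 + 0.2150)
  = 174.5466 / 1.8382 = 94.96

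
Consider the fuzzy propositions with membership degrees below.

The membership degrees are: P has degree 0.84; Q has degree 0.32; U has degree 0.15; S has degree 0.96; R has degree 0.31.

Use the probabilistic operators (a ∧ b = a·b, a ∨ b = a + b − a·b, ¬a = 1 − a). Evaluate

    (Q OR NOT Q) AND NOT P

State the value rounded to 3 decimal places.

NOT Q = 1 − 0.3200 = 0.6800
Q OR NOT Q = a + b − a·b on (0.3200, 0.6800) = 0.7824
NOT P = 1 − 0.8400 = 0.1600
(Q OR NOT Q) AND NOT P = a·b on (0.7824, 0.1600) = 0.1252

0.125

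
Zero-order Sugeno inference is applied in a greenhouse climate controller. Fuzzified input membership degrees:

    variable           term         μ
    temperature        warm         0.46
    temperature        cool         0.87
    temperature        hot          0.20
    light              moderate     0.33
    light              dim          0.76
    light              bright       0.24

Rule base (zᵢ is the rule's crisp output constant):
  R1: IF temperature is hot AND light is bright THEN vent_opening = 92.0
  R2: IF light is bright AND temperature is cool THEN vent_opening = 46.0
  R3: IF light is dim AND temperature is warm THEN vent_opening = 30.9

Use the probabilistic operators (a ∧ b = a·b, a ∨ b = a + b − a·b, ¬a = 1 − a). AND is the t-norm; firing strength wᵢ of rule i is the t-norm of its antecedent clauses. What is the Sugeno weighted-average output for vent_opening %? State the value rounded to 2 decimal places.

R1 (z=92.0): hot=0.20, bright=0.24; AND[a·b] → w = 0.0480
R2 (z=46.0): bright=0.24, cool=0.87; AND[a·b] → w = 0.2088
R3 (z=30.9): dim=0.76, warm=0.46; AND[a·b] → w = 0.3496
Weighted average = (0.0480·92.0 + 0.2088·46.0 + 0.3496·30.9) / (0.0480 + 0.2088 + 0.3496)
  = 24.8234 / 0.6064 = 40.94

40.94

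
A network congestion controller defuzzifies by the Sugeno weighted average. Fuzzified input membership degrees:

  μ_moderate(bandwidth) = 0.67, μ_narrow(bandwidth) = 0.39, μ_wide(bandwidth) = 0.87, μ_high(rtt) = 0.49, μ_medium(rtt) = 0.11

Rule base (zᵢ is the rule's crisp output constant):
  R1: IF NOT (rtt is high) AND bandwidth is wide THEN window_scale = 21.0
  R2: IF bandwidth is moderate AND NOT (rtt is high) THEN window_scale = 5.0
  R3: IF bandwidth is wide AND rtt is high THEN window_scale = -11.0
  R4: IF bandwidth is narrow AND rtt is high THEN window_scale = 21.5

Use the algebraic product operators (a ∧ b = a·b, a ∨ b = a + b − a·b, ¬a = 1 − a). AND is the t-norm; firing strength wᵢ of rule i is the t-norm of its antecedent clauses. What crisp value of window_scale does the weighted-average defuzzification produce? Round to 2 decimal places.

R1 (z=21.0): ¬high=1−0.49=0.51, wide=0.87; AND[a·b] → w = 0.4437
R2 (z=5.0): moderate=0.67, ¬high=1−0.49=0.51; AND[a·b] → w = 0.3417
R3 (z=-11.0): wide=0.87, high=0.49; AND[a·b] → w = 0.4263
R4 (z=21.5): narrow=0.39, high=0.49; AND[a·b] → w = 0.1911
Weighted average = (0.4437·21.0 + 0.3417·5.0 + 0.4263·-11.0 + 0.1911·21.5) / (0.4437 + 0.3417 + 0.4263 + 0.1911)
  = 10.4456 / 1.4028 = 7.45

7.45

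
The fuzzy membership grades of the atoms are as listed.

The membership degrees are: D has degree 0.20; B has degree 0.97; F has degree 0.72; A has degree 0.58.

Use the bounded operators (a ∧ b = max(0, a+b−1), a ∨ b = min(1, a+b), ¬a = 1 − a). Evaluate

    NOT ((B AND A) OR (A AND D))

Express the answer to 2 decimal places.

B AND A = max(0, a+b−1) on (0.97, 0.58) = 0.55
A AND D = max(0, a+b−1) on (0.58, 0.20) = 0.00
(B AND A) OR (A AND D) = min(1, a+b) on (0.55, 0.00) = 0.55
NOT ((B AND A) OR (A AND D)) = 1 − 0.55 = 0.45

0.45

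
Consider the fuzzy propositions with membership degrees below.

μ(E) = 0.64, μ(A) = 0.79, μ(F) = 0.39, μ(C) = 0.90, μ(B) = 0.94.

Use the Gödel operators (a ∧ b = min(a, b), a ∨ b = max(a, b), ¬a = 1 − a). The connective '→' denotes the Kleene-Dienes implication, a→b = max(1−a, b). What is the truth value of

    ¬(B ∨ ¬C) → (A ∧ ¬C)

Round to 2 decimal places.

¬C = 1 − 0.90 = 0.10
B ∨ ¬C = max(a, b) on (0.94, 0.10) = 0.94
¬(B ∨ ¬C) = 1 − 0.94 = 0.06
¬C = 1 − 0.90 = 0.10
A ∧ ¬C = min(a, b) on (0.79, 0.10) = 0.10
¬(B ∨ ¬C) → (A ∧ ¬C)  [Kleene-Dienes: max(1−a, b)] with a=0.06, b=0.10 → 0.94

0.94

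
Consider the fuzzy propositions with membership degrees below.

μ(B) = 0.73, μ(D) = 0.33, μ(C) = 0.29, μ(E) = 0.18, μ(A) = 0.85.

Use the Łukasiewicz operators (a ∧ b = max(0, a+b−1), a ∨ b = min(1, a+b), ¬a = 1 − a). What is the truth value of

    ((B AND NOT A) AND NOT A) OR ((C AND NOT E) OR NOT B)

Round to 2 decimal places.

NOT A = 1 − 0.85 = 0.15
B AND NOT A = max(0, a+b−1) on (0.73, 0.15) = 0.00
NOT A = 1 − 0.85 = 0.15
(B AND NOT A) AND NOT A = max(0, a+b−1) on (0.00, 0.15) = 0.00
NOT E = 1 − 0.18 = 0.82
C AND NOT E = max(0, a+b−1) on (0.29, 0.82) = 0.11
NOT B = 1 − 0.73 = 0.27
(C AND NOT E) OR NOT B = min(1, a+b) on (0.11, 0.27) = 0.38
((B AND NOT A) AND NOT A) OR ((C AND NOT E) OR NOT B) = min(1, a+b) on (0.00, 0.38) = 0.38

0.38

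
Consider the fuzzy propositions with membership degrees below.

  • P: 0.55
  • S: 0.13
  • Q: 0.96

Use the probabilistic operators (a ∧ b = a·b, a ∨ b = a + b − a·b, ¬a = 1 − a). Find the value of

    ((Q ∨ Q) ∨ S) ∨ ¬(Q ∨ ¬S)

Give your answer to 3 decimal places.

Q ∨ Q = a + b − a·b on (0.9600, 0.9600) = 0.9984
(Q ∨ Q) ∨ S = a + b − a·b on (0.9984, 0.1300) = 0.9986
¬S = 1 − 0.1300 = 0.8700
Q ∨ ¬S = a + b − a·b on (0.9600, 0.8700) = 0.9948
¬(Q ∨ ¬S) = 1 − 0.9948 = 0.0052
((Q ∨ Q) ∨ S) ∨ ¬(Q ∨ ¬S) = a + b − a·b on (0.9986, 0.0052) = 0.9986

0.999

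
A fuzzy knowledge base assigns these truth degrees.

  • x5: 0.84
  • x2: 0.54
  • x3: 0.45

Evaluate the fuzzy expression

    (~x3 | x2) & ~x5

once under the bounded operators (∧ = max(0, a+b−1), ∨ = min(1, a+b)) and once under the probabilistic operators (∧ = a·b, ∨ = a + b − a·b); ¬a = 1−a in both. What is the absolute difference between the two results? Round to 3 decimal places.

0.033

Under bounded:
  ~x3 = 1 − 0.45 = 0.55
  ~x3 | x2 = min(1, a+b) on (0.55, 0.54) = 1.00
  ~x5 = 1 − 0.84 = 0.16
  (~x3 | x2) & ~x5 = max(0, a+b−1) on (1.00, 0.16) = 0.16
  → value = 0.1600
Under probabilistic:
  ~x3 = 1 − 0.4500 = 0.5500
  ~x3 | x2 = a + b − a·b on (0.5500, 0.5400) = 0.7930
  ~x5 = 1 − 0.8400 = 0.1600
  (~x3 | x2) & ~x5 = a·b on (0.7930, 0.1600) = 0.1269
  → value = 0.1269
|0.1600 − 0.1269| = 0.033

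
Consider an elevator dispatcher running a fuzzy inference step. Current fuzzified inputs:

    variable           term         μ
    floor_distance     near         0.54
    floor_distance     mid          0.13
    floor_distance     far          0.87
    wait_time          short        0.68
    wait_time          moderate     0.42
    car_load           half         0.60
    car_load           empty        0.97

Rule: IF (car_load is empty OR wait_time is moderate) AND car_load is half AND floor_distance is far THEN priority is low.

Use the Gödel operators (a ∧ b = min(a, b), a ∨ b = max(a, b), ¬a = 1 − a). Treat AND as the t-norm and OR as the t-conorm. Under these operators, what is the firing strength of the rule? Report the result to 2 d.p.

0.60

firing strength: (empty=0.97 OR moderate=0.42) = 0.97; AND[min(a, b)] with half=0.60, far=0.87 → w = 0.60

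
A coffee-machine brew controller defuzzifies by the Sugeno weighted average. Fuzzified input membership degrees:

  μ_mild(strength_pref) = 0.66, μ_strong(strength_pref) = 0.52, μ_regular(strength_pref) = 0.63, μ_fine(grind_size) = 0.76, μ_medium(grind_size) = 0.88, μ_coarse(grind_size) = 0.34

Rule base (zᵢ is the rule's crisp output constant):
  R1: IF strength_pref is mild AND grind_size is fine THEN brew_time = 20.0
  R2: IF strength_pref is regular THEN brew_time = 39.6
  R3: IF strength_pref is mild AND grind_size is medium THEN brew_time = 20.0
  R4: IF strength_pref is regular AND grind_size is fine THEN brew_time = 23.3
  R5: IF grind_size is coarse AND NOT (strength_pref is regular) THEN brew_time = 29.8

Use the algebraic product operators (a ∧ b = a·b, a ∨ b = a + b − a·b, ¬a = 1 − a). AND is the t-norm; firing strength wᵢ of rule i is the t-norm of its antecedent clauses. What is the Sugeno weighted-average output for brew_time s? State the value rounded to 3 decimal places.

26.543

R1 (z=20.0): mild=0.66, fine=0.76; AND[a·b] → w = 0.5016
R2 (z=39.6): regular=0.63 → w = 0.6300
R3 (z=20.0): mild=0.66, medium=0.88; AND[a·b] → w = 0.5808
R4 (z=23.3): regular=0.63, fine=0.76; AND[a·b] → w = 0.4788
R5 (z=29.8): coarse=0.34, ¬regular=1−0.63=0.37; AND[a·b] → w = 0.1258
Weighted average = (0.5016·20.0 + 0.6300·39.6 + 0.5808·20.0 + 0.4788·23.3 + 0.1258·29.8) / (0.5016 + 0.6300 + 0.5808 + 0.4788 + 0.1258)
  = 61.5009 / 2.3170 = 26.543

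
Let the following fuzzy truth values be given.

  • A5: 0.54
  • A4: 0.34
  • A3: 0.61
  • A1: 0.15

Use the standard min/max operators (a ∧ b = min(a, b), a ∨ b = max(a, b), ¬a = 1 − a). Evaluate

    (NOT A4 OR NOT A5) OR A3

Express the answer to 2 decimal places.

NOT A4 = 1 − 0.34 = 0.66
NOT A5 = 1 − 0.54 = 0.46
NOT A4 OR NOT A5 = max(a, b) on (0.66, 0.46) = 0.66
(NOT A4 OR NOT A5) OR A3 = max(a, b) on (0.66, 0.61) = 0.66

0.66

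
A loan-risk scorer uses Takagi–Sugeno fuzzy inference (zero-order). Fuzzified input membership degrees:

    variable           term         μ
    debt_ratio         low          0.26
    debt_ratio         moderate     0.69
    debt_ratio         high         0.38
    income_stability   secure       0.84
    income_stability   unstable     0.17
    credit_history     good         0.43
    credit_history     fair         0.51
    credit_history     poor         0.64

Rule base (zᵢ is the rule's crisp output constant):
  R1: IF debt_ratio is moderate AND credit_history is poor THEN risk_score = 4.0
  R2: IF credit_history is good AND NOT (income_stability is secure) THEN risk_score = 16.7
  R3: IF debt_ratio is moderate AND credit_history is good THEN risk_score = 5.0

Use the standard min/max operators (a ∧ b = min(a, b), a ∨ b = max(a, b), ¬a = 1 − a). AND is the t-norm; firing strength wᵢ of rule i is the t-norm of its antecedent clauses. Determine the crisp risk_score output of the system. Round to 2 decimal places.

6.00

R1 (z=4.0): moderate=0.69, poor=0.64; AND[min(a, b)] → w = 0.64
R2 (z=16.7): good=0.43, ¬secure=1−0.84=0.16; AND[min(a, b)] → w = 0.16
R3 (z=5.0): moderate=0.69, good=0.43; AND[min(a, b)] → w = 0.43
Weighted average = (0.64·4.0 + 0.16·16.7 + 0.43·5.0) / (0.64 + 0.16 + 0.43)
  = 7.3820 / 1.2300 = 6.00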